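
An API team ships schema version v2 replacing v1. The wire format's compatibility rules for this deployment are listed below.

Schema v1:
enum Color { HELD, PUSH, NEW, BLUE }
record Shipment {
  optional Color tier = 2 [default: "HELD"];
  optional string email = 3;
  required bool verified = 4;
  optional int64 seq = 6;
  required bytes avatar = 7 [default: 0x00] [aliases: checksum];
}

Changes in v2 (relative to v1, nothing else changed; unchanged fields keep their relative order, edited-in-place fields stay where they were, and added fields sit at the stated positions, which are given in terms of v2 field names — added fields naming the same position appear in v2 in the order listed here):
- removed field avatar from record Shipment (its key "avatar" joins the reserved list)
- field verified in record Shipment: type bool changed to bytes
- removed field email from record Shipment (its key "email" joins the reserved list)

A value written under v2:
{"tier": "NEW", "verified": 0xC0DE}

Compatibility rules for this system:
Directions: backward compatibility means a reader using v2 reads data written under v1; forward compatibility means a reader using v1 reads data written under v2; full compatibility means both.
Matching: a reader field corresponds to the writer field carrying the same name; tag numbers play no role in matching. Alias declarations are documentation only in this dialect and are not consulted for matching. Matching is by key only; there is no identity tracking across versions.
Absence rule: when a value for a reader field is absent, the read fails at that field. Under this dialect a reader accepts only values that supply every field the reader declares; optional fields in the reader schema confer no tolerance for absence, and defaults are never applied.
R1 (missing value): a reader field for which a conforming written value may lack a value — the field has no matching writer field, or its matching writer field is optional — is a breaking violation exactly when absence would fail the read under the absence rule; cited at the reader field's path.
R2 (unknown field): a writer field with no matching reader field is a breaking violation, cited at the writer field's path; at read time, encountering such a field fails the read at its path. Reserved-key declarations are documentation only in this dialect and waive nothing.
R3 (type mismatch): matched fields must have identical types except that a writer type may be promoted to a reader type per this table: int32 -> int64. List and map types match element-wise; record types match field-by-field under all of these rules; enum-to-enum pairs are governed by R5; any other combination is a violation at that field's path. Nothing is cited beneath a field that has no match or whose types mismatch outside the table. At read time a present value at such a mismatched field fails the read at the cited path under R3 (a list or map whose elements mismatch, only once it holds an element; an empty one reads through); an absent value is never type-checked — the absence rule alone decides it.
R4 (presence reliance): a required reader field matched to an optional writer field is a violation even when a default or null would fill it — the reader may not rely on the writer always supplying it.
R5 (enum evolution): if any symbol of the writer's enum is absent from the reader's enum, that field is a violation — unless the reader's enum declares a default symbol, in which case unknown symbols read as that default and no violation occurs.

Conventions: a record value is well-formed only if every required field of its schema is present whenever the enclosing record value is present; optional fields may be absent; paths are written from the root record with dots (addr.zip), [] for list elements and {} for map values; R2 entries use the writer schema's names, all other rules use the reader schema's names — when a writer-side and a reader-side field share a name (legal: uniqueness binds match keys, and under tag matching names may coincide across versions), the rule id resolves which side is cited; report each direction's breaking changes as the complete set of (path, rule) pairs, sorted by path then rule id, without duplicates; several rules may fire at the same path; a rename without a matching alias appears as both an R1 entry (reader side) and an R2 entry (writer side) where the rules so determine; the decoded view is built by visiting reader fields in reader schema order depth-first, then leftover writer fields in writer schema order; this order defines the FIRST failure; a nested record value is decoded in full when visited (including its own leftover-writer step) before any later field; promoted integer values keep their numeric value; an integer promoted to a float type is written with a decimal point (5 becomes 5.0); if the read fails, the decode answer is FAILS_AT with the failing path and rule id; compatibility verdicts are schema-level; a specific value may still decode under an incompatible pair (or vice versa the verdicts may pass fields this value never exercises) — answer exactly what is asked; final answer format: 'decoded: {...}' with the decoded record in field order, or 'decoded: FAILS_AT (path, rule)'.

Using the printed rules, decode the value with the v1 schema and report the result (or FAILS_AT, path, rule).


decoded: FAILS_AT (email, R1)

in Shipment below, arrows point writer -> reader
migrating the Shipment value to v1:
  tier := "NEW"
  read fails at email under R1 (no fill)
  => FAILS_AT (email, R1)
the other Shipment changes do not affect what is asked:
  removed field avatar from record Shipment (its key "avatar" joins the reserved list) -> schema-level compatibility only; this Shipment value's decode is unchanged
  field verified in record Shipment: type bool changed to bytes -> schema-level compatibility only; this Shipment value's decode is unchanged


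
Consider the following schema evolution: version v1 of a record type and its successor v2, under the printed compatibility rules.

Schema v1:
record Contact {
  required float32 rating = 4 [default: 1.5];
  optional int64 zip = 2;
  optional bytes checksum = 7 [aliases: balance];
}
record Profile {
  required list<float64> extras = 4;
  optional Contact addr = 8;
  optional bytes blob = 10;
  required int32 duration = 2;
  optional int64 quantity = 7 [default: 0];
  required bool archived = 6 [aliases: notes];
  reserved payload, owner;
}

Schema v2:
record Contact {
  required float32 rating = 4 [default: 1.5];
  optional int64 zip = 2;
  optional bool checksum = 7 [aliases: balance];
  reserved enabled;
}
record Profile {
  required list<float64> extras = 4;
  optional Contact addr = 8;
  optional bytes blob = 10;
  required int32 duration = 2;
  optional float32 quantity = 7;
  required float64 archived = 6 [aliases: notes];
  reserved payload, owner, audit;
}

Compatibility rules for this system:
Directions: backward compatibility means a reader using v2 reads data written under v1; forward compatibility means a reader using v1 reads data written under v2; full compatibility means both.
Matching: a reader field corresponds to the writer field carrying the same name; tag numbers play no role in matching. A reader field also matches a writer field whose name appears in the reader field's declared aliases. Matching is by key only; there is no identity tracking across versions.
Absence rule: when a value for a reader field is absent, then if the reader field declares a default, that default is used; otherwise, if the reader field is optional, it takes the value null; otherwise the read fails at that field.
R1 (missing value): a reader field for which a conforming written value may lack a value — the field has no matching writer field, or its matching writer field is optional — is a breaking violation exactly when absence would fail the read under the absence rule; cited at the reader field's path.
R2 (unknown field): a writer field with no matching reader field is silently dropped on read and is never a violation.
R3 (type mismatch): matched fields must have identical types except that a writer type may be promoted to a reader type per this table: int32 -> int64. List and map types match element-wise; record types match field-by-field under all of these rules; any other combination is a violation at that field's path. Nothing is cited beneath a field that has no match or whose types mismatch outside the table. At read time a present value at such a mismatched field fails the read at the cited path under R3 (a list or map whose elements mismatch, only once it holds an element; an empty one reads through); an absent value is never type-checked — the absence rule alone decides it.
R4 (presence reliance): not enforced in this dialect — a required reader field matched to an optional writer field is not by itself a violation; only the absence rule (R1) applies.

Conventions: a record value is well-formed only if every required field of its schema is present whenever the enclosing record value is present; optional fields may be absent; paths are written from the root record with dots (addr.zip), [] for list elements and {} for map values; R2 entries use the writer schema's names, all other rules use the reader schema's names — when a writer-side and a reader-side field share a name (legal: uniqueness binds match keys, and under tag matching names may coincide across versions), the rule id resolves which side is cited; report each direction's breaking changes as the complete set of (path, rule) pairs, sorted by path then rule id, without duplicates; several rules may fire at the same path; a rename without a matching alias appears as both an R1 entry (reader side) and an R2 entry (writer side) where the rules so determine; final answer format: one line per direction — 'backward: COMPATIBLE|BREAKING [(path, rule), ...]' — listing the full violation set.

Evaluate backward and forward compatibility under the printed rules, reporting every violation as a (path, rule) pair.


backward: BREAKING [(addr.checksum, R3), (archived, R3), (quantity, R3)]; forward: BREAKING [(addr.checksum, R3), (archived, R3), (quantity, R3)]

the writer's type comes first in each Profile pair
checking backward for Profile: reader v2 against writer v1:
  extras: list<float64> -> list<float64>, writer required; from extras
  addr: Contact -> Contact, writer optional; from addr
  blob: bytes -> bytes, writer optional; from blob
  duration: int32 -> int32, writer required; from duration
  quantity: int64 -> float32, writer optional; from quantity
  archived: bool -> float64, writer required; from archived
  addr.rating: float32 -> float32, writer required; from addr.rating
  addr.zip: int64 -> int64, writer optional; from addr.zip
  addr.checksum: bytes -> bool, writer optional; from addr.checksum
  R3 fires at addr.checksum
  R3 fires at archived
  R3 fires at quantity
  => backward verdict for Profile: BREAKING, 3 violation(s)
checking forward for Profile: reader v1 against writer v2:
  extras: list<float64> -> list<float64>, writer required; from extras
  addr: Contact -> Contact, writer optional; from addr
  blob: bytes -> bytes, writer optional; from blob
  duration: int32 -> int32, writer required; from duration
  quantity: float32 -> int64, writer optional; from quantity
  archived: float64 -> bool, writer required; from archived
  addr.rating: float32 -> float32, writer required; from addr.rating
  addr.zip: int64 -> int64, writer optional; from addr.zip
  addr.checksum: bool -> bytes, writer optional; from addr.checksum
  R3 fires at addr.checksum
  R3 fires at archived
  R3 fires at quantity
  => forward verdict for Profile: BREAKING, 3 violation(s)


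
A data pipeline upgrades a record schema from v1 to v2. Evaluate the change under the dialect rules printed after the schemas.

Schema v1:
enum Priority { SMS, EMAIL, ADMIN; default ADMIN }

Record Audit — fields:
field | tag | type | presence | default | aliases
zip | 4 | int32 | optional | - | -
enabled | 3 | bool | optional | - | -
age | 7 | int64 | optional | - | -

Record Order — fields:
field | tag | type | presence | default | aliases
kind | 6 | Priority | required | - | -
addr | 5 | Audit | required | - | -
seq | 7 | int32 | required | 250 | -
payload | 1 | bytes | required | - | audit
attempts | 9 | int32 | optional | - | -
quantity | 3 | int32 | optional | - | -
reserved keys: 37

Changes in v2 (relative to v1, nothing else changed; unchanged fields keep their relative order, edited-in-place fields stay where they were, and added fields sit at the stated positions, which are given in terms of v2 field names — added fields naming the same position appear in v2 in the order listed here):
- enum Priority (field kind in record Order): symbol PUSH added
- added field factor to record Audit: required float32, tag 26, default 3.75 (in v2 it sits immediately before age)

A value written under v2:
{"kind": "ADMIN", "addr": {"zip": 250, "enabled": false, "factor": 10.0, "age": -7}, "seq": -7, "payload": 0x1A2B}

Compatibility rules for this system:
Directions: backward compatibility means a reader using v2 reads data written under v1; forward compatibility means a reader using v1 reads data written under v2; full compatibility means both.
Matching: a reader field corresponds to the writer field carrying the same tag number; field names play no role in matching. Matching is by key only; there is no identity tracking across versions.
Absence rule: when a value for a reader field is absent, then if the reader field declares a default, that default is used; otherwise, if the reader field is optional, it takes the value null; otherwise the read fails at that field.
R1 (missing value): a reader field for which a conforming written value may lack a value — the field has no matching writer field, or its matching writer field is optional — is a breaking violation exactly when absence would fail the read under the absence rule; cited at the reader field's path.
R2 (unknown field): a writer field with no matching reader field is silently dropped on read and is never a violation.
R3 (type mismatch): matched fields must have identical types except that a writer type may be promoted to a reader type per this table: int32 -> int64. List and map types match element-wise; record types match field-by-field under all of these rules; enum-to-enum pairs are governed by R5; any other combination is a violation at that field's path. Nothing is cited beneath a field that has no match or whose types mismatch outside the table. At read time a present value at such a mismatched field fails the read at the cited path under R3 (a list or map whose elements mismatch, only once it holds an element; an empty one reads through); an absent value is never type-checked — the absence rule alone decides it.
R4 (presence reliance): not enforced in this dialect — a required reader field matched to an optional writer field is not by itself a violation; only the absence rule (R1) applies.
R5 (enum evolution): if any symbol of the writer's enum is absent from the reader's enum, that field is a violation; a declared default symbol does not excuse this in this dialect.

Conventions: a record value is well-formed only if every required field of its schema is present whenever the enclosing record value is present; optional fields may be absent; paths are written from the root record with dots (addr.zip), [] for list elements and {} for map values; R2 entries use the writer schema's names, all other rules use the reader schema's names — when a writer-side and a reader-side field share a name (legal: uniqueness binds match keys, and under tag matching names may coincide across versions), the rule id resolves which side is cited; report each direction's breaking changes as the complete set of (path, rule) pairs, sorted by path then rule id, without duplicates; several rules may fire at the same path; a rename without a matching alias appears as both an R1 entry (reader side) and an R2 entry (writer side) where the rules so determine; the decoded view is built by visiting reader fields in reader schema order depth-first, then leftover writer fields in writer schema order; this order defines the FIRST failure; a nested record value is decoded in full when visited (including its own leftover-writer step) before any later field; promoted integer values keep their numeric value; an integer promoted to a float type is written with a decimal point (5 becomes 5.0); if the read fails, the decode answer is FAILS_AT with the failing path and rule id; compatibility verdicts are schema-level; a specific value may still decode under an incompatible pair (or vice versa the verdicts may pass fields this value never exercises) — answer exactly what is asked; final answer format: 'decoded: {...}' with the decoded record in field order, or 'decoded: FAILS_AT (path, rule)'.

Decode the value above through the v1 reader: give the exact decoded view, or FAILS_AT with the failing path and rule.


each type pair in Order: writer, then reader
decoding the Order value with the v1 reader:
  kind := "ADMIN"
  addr.zip := 250
  addr.enabled := false
  addr.age := -7
  writer addr.factor: unmatched, discarded
  seq := -7
  payload := 0x1A2B
  attempts := null (not supplied -> null)
  quantity := null (not supplied -> null)
  => decoded: {"kind": "ADMIN", "addr": {"zip": 250, "enabled": false, "age": -7}, "seq": -7, "payload": 0x1A2B, "attempts": null, "quantity": null}
remaining Order differences; none change what is asked:
  enum Priority (field kind in record Order): symbol PUSH added -> schema-level compatibility only; this Order value's decode is unchanged
  added field factor to record Audit: required float32, tag 26, default 3.75 (in v2 it sits immediately before age) -> triggers nothing under the printed rules; the Order answer is the same either way

decoded: {"kind": "ADMIN", "addr": {"zip": 250, "enabled": false, "age": -7}, "seq": -7, "payload": 0x1A2B, "attempts": null, "quantity": null}


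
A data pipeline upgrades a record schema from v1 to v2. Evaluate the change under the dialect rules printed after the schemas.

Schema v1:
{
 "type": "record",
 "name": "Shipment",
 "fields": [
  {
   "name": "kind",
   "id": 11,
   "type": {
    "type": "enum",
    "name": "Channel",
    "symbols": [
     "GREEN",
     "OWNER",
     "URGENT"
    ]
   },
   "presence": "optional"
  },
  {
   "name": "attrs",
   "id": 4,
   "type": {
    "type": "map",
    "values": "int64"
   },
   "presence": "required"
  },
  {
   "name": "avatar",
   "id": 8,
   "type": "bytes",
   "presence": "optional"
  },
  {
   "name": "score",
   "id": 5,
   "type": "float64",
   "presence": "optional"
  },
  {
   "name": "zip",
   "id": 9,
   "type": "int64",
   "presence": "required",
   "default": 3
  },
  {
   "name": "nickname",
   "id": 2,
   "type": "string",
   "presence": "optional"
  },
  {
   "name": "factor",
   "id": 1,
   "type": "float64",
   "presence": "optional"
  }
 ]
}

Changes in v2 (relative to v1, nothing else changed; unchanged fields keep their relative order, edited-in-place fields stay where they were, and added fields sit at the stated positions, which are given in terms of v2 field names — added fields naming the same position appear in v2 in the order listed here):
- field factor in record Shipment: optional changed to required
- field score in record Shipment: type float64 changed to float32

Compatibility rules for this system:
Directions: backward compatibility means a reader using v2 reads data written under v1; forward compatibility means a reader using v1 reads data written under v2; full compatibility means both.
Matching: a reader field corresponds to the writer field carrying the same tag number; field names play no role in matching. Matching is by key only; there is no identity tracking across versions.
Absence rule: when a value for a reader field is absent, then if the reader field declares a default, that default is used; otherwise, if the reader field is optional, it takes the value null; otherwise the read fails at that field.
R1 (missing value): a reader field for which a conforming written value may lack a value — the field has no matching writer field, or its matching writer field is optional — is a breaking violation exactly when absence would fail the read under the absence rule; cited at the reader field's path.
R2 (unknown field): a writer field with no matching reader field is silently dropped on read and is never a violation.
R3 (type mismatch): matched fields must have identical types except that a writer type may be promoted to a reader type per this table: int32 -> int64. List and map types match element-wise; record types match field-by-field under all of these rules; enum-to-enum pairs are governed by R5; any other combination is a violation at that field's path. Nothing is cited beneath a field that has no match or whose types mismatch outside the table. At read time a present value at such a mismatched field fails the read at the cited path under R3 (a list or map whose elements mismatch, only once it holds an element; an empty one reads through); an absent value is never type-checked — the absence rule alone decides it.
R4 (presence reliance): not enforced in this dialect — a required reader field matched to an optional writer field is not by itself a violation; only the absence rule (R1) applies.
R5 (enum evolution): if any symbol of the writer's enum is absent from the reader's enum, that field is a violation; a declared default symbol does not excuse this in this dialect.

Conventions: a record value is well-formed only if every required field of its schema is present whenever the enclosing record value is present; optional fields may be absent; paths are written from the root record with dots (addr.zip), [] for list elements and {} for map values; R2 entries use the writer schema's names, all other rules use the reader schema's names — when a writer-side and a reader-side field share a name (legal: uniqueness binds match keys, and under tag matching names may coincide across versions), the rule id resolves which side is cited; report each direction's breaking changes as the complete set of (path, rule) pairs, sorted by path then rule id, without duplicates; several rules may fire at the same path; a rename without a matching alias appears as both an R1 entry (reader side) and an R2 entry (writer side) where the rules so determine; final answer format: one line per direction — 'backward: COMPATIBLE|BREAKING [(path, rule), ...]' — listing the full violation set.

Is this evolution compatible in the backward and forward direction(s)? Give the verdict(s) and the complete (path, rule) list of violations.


each type pair in Shipment: writer, then reader
backward analysis of Shipment with v2 as reader and v1 as writer:
  kind: paired with writer kind (Channel -> Channel; writer optional)
  attrs: paired with writer attrs (map<string, int64> -> map<string, int64>; writer required)
  avatar: paired with writer avatar (bytes -> bytes; writer optional)
  score: paired with writer score (float64 -> float32; writer optional)
  zip: paired with writer zip (int64 -> int64; writer required)
  nickname: paired with writer nickname (string -> string; writer optional)
  factor: paired with writer factor (float64 -> float64; writer optional)
  violation R1 at factor
  violation R3 at score
  => backward: BREAKING (2)
forward analysis of Shipment with v1 as reader and v2 as writer:
  kind: paired with writer kind (Channel -> Channel; writer optional)
  attrs: paired with writer attrs (map<string, int64> -> map<string, int64>; writer required)
  avatar: paired with writer avatar (bytes -> bytes; writer optional)
  score: paired with writer score (float32 -> float64; writer optional)
  zip: paired with writer zip (int64 -> int64; writer required)
  nickname: paired with writer nickname (string -> string; writer optional)
  factor: paired with writer factor (float64 -> float64; writer required)
  violation R3 at score
  => forward: BREAKING (1)

backward: BREAKING [(factor, R1), (score, R3)]; forward: BREAKING [(score, R3)]


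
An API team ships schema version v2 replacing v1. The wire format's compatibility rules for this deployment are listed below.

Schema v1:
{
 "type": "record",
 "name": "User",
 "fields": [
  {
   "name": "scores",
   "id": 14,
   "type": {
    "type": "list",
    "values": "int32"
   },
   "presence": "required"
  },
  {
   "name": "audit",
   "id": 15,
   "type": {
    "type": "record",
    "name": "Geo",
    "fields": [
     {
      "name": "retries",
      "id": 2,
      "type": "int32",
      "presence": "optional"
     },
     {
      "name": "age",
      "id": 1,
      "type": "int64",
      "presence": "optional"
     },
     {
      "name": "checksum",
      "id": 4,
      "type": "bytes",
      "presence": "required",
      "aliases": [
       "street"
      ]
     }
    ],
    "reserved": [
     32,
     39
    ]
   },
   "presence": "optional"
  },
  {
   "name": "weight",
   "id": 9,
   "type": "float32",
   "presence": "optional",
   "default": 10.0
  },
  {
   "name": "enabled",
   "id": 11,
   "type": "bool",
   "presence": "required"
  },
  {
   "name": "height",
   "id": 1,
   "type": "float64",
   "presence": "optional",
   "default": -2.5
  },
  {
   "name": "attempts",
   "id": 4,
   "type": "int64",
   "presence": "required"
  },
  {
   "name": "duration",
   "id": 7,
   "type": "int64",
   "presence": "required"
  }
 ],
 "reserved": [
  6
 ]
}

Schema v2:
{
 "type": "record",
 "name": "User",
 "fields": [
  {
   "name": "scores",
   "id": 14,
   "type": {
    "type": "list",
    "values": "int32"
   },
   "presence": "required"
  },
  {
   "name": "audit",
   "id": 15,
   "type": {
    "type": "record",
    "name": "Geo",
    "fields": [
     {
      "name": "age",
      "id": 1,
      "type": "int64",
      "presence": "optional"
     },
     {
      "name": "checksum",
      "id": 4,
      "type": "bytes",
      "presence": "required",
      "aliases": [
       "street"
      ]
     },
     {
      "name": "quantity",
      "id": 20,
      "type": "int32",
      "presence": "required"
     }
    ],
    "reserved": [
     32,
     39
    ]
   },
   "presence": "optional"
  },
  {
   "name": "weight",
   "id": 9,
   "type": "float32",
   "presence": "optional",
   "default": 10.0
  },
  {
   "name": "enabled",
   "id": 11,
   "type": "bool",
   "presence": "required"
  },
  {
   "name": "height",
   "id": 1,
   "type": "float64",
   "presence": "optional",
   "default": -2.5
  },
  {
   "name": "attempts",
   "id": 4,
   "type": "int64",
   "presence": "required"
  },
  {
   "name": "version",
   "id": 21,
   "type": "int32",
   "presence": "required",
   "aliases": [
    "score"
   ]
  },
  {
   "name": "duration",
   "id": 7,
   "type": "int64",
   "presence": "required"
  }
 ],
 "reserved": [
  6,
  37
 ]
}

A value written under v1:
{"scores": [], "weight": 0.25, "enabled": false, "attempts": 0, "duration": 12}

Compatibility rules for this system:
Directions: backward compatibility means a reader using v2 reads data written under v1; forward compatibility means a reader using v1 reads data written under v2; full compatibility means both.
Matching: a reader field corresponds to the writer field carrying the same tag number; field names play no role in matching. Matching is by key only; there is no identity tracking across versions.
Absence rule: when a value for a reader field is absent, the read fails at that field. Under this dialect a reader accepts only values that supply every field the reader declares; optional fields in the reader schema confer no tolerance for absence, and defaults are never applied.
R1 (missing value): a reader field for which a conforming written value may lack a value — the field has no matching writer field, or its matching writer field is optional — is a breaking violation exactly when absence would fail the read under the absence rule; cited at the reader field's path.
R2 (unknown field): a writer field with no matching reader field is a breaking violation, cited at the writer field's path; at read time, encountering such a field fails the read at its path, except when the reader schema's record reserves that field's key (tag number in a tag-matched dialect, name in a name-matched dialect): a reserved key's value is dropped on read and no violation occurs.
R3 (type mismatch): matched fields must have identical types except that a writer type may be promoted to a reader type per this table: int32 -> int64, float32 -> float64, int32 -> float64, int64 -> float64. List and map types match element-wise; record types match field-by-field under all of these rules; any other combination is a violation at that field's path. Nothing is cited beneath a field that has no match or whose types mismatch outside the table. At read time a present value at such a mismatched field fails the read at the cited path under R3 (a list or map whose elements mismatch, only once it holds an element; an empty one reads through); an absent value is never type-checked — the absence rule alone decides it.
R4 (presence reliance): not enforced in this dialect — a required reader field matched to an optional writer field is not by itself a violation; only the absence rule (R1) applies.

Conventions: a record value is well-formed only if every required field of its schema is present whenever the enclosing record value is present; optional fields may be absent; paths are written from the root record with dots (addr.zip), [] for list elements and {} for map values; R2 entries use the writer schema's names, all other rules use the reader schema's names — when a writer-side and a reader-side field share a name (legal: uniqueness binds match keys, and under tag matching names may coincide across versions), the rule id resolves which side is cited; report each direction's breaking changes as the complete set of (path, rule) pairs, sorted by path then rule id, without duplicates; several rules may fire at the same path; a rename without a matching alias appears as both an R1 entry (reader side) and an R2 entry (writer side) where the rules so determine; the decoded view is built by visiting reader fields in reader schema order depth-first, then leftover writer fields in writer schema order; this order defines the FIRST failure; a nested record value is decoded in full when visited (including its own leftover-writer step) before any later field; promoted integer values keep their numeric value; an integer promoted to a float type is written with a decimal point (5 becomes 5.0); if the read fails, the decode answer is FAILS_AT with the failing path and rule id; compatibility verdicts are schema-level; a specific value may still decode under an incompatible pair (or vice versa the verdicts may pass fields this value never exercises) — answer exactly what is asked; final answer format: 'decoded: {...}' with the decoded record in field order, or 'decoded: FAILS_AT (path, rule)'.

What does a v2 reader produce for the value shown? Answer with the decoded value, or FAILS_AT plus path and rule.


in User below, arrows point writer -> reader
decode walk for User under reader schema v2:
  scores := []
  read fails at audit under R1 (no fill)
  => FAILS_AT (audit, R1)
the rest of the User diff is inert for this question:
  removed field retries from record Geo -> a verdict-level change on User — the shown value reads the same
  added field version to record User: required int32, tag 21 (in v2 it sits immediately before duration) -> a verdict-level change on User — the shown value reads the same
  added field quantity to record Geo: required int32, tag 20 (in v2 it sits last) -> a verdict-level change on User — the shown value reads the same

decoded: FAILS_AT (audit, R1)


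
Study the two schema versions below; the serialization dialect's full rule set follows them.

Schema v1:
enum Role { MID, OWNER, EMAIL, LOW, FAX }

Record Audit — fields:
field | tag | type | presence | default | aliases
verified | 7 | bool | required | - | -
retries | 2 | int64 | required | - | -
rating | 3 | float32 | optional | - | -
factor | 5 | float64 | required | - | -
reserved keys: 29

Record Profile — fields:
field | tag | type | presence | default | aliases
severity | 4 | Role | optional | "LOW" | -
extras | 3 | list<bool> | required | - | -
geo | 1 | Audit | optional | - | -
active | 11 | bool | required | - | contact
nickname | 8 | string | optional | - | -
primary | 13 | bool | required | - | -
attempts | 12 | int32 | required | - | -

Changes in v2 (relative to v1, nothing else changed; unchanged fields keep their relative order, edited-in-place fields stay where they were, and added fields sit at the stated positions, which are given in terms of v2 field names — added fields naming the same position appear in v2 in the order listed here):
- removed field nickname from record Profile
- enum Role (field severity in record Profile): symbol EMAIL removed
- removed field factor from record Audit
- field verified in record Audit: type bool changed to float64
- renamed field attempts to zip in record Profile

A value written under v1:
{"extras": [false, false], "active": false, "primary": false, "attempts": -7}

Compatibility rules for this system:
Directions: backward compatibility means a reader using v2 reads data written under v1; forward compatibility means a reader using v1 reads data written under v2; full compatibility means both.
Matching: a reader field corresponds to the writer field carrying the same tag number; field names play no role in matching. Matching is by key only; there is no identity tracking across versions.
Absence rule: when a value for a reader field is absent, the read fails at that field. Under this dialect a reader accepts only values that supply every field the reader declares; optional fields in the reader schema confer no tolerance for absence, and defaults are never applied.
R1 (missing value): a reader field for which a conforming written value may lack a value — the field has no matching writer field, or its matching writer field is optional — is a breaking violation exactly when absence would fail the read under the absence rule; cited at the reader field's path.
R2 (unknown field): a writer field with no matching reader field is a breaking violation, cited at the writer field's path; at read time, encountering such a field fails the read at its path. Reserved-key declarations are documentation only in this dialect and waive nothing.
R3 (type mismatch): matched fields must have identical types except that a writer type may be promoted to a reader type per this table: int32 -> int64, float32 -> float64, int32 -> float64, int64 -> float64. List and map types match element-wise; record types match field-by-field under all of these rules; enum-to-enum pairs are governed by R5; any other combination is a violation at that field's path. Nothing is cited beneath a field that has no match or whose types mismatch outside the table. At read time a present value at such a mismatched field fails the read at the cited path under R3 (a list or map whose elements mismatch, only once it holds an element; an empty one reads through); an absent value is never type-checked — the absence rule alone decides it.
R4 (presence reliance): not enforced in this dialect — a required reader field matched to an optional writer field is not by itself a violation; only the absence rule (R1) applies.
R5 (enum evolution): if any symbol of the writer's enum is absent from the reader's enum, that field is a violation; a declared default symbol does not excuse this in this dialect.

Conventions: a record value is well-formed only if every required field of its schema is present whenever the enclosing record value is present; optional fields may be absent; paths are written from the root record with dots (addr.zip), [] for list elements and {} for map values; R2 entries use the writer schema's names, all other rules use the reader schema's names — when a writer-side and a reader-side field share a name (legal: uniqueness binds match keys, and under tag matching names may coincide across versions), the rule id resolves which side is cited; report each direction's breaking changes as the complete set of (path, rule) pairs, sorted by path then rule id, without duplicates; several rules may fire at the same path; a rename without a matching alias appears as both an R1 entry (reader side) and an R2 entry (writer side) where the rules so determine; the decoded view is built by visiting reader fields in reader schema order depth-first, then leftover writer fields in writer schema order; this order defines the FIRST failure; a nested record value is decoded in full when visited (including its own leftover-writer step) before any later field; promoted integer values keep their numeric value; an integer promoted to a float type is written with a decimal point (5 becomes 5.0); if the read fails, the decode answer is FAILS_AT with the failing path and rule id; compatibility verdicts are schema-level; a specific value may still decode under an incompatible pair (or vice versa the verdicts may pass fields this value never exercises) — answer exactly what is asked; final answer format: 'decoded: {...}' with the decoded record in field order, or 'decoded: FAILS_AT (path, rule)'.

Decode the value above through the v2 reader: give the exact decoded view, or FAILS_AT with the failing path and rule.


in Profile below, arrows point writer -> reader
migrating the Profile value to v2:
  read fails at severity under R1 (no fill)
  => FAILS_AT (severity, R1)
remaining Profile differences; none change what is asked:
  removed field nickname from record Profile -> schema-level compatibility only; this Profile value's decode is unchanged
  removed field factor from record Audit -> schema-level compatibility only; this Profile value's decode is unchanged
  field verified in record Audit: type bool changed to float64 -> schema-level compatibility only; this Profile value's decode is unchanged
  renamed field attempts to zip in record Profile -> no rule fires on it and the decoded Profile view is identical with or without it

decoded: FAILS_AT (severity, R1)


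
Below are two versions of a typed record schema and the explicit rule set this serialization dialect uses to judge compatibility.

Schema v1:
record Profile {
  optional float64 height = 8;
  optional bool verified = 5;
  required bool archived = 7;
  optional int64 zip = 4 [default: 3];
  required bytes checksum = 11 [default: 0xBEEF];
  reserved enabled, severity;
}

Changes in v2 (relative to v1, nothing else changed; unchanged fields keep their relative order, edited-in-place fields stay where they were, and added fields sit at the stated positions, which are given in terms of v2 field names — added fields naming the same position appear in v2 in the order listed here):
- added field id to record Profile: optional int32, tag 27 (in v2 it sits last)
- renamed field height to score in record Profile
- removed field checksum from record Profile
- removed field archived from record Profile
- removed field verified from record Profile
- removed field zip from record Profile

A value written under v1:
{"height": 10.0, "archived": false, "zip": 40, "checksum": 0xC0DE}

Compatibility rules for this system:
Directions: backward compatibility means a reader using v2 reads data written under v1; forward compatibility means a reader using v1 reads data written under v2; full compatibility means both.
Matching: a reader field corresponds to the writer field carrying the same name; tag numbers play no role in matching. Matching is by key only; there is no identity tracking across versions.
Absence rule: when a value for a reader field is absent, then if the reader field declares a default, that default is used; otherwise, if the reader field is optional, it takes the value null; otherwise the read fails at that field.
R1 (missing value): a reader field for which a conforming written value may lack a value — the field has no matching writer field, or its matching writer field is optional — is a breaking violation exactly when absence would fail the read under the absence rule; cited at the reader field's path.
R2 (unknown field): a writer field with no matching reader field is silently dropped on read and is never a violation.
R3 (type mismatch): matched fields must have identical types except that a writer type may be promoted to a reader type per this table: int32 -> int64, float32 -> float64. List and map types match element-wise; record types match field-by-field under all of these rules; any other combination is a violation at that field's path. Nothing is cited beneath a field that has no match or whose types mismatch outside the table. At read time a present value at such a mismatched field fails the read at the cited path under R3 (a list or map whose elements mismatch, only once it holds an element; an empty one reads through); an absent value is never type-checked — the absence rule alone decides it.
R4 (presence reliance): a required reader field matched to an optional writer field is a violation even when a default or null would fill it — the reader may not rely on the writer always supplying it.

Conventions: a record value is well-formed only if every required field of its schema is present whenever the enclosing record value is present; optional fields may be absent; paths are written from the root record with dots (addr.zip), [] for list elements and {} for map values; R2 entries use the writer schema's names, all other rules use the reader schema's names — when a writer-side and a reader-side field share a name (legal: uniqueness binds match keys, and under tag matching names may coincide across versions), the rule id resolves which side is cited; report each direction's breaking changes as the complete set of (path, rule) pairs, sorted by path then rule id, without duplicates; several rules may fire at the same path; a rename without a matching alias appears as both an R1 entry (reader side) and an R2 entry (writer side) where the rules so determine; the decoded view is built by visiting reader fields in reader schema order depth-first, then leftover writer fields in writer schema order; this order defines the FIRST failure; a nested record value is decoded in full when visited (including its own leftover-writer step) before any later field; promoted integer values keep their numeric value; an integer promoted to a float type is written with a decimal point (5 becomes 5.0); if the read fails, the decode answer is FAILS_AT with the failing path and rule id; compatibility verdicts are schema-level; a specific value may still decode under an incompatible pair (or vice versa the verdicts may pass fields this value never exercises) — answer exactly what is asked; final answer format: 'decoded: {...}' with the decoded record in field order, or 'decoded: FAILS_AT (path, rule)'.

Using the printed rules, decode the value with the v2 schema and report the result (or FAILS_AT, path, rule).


each type pair in Profile: writer, then reader
decode walk for Profile under reader schema v2:
  score := null (absent, optional -> null)
  id := null (absent, optional -> null)
  writer height: unknown -> dropped
  writer archived: unknown -> dropped
  writer zip: unknown -> dropped
  writer checksum: unknown -> dropped
  => decoded: {"score": null, "id": null}

decoded: {"score": null, "id": null}
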